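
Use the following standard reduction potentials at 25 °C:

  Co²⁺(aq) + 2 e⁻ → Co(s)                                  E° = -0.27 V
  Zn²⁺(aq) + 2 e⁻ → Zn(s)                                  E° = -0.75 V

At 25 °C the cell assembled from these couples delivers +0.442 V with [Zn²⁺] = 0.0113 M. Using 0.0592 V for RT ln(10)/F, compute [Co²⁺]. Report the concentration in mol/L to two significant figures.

Co²⁺/Co is the cathode, Zn²⁺/Zn the anode: E°cell = +0.48 V, n = 2.
Overall reaction: Co²⁺(aq) + Zn(s) → Co(s) + Zn²⁺(aq); Q = [Zn²⁺]^1/[Co²⁺]^1.
From E = E° − (0.0592/n) log Q: log Q = (E° − E)·n/0.0592 = (+0.48 − (+0.442))·2/0.0592 = 1.2838.
So 1·log[Co²⁺] = 1·log(0.0113) − log Q = -1.9469 − (1.2838) = -3.2307; [Co²⁺] = 10^(-3.2307) ≈ 0.00059 M.

0.00059 M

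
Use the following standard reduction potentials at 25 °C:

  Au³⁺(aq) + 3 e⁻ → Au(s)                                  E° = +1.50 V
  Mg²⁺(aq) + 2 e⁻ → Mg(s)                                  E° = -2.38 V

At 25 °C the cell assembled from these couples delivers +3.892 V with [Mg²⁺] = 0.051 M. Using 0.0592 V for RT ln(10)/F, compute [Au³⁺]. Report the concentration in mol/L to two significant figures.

Au³⁺/Au is the cathode, Mg²⁺/Mg the anode: E°cell = +3.88 V, n = 6.
Overall reaction: 2 Au³⁺(aq) + 3 Mg(s) → 2 Au(s) + 3 Mg²⁺(aq); Q = [Mg²⁺]^3/[Au³⁺]^2.
From E = E° − (0.0592/n) log Q: log Q = (E° − E)·n/0.0592 = (+3.88 − (+3.892))·6/0.0592 = -1.2162.
So 2·log[Au³⁺] = 3·log(0.051) − log Q = -3.8773 − (-1.2162) = -2.6611; log[Au³⁺] = -2.6611 / 2 = -1.3305; [Au³⁺] = 10^(-1.3305) ≈ 0.047 M.

0.047 M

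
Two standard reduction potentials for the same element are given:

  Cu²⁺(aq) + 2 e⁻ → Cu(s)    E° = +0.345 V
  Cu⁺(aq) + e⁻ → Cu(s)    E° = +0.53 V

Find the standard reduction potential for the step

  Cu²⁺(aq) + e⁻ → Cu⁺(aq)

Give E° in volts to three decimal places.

+0.160 V

Sequential free energies add, so n₃E°₃ = n₁E°₁ + n₂E°₂.
With n₃ = 2, and the known step contributing 1×(+0.53) V, the unknown satisfies 1·E° = 2×(+0.345) − 1×(+0.53) = +0.160.
E° = +0.160 / 1 = +0.160 V.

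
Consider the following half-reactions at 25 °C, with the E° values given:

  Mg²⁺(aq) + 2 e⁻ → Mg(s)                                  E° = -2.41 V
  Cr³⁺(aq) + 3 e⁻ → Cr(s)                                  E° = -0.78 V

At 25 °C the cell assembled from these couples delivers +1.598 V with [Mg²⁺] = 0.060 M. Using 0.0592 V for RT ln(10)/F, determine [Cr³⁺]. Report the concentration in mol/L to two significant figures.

0.00035 M

Cr³⁺/Cr is the cathode, Mg²⁺/Mg the anode: E°cell = +1.63 V, n = 6.
Overall reaction: 2 Cr³⁺(aq) + 3 Mg(s) → 2 Cr(s) + 3 Mg²⁺(aq); Q = [Mg²⁺]^3/[Cr³⁺]^2.
From E = E° − (0.0592/n) log Q: log Q = (E° − E)·n/0.0592 = (+1.63 − (+1.598))·6/0.0592 = 3.2432.
So 2·log[Cr³⁺] = 3·log(0.06) − log Q = -3.6655 − (3.2432) = -6.9087; log[Cr³⁺] = -6.9087 / 2 = -3.4543; [Cr³⁺] = 10^(-3.4543) ≈ 0.00035 M.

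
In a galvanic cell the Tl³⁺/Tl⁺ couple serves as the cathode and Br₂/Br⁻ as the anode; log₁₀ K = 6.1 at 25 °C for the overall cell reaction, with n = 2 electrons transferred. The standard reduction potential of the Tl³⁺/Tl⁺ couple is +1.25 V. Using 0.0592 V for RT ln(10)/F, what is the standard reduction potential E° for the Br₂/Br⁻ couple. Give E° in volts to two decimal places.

E°cell = (0.0592/n)·log K = (0.0592/2)(6.1) = +0.181 V.
Since Tl³⁺/Tl⁺ is the cathode and Br₂/Br⁻ the anode, E°cell = E°(Tl³⁺/Tl⁺) − E°(Br₂/Br⁻).
So E°(Br₂/Br⁻) = E°(Tl³⁺/Tl⁺) − E°cell = (+1.25) − (+0.181) = +1.07 V.

+1.07 V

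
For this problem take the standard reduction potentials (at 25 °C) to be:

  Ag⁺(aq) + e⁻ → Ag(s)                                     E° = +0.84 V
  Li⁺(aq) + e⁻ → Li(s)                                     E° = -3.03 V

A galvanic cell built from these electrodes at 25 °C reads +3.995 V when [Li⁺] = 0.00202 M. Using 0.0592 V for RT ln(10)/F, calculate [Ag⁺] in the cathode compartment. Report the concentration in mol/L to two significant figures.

0.26 M

Ag⁺/Ag is the cathode, Li⁺/Li the anode: E°cell = +3.87 V, n = 1.
Overall reaction: Ag⁺(aq) + Li(s) → Ag(s) + Li⁺(aq); Q = [Li⁺]^1/[Ag⁺]^1.
From E = E° − (0.0592/n) log Q: log Q = (E° − E)·n/0.0592 = (+3.87 − (+3.995))·1/0.0592 = -2.1115.
So 1·log[Ag⁺] = 1·log(0.00202) − log Q = -2.6946 − (-2.1115) = -0.5831; [Ag⁺] = 10^(-0.5831) ≈ 0.26 M.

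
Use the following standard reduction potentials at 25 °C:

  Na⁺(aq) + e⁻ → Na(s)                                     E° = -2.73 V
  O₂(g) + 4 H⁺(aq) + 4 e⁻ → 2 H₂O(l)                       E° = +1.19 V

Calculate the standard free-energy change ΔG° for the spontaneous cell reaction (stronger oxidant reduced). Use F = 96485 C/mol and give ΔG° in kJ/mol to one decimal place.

O₂/H₂O (E° = +1.19 V) is the cathode; Na⁺/Na (E° = -2.73 V) is the anode, so E°cell = +3.92 V.
Balancing electrons gives n = 4 (lcm of 4 and 1).
ΔG° = −nFE° = −(4)(96485)(+3.92) = -1,512,885 J = -1512.9 kJ/mol.

-1512.9 kJ/mol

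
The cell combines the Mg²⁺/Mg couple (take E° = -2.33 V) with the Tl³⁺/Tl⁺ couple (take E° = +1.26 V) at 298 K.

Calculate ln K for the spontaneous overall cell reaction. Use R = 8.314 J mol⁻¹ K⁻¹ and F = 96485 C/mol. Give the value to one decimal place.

279.6

Cathode: Tl³⁺/Tl⁺; anode: Mg²⁺/Mg. E°cell = (+1.26) − (-2.33) = +3.59 V, with n = 2.
ΔG° = −nFE° = −RT ln K, so ln K = nFE°/(RT) = (2)(96485)(+3.59) / ((8.314)(298)) = 279.613.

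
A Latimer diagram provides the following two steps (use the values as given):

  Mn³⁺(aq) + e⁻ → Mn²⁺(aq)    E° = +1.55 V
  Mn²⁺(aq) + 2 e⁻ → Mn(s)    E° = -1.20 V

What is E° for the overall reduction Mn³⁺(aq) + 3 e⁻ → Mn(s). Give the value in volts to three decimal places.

-0.283 V

Since ΔG° = −nFE° is additive over sequential reductions, n₃E°₃ = n₁E°₁ + n₂E°₂.
E°₃ = (1×+1.55 + 2×-1.20) / 3 = (-0.850) / 3 = -0.283 V.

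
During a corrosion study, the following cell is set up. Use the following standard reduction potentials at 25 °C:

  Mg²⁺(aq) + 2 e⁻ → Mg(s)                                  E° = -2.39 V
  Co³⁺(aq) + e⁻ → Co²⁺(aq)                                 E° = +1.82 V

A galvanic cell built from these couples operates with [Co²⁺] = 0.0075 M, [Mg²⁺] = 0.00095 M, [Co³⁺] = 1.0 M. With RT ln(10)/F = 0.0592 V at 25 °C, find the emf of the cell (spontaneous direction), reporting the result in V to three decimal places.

+4.425 V

Co³⁺/Co²⁺ is the cathode (higher E°), Mg²⁺/Mg the anode: E°cell = +1.82 − (-2.39) = +4.21 V, n = 2.
Overall: 2 Co³⁺(aq) + Mg(s) → 2 Co²⁺(aq) + Mg²⁺(aq)
Q = [Co²⁺]^2·[Mg²⁺] / ([Co³⁺]^2); log Q = -7.272.
E = E° − (0.0592/n) log Q = +4.21 − (0.0592/2)(-7.272) = +4.425 V.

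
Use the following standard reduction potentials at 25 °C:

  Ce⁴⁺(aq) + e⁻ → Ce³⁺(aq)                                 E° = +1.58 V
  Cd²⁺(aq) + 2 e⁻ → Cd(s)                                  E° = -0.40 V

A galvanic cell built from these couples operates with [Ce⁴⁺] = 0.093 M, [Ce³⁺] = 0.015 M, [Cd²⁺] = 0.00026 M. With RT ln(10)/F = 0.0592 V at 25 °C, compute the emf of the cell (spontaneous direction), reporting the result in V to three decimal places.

+2.133 V

Ce⁴⁺/Ce³⁺ is the cathode (higher E°), Cd²⁺/Cd the anode: E°cell = +1.58 − (-0.40) = +1.98 V, n = 2.
Overall: 2 Ce⁴⁺(aq) + Cd(s) → 2 Ce³⁺(aq) + Cd²⁺(aq)
Q = [Ce³⁺]^2·[Cd²⁺] / ([Ce⁴⁺]^2); log Q = -5.170.
E = E° − (0.0592/n) log Q = +1.98 − (0.0592/2)(-5.170) = +2.133 V.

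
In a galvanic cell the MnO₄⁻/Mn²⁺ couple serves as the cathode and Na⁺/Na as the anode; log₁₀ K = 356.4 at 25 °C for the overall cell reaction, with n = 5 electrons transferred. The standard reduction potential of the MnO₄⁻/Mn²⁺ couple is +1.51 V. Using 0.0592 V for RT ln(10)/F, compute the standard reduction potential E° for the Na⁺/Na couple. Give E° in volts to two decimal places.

-2.71 V

E°cell = (0.0592/n)·log K = (0.0592/5)(356.4) = +4.220 V.
Since MnO₄⁻/Mn²⁺ is the cathode and Na⁺/Na the anode, E°cell = E°(MnO₄⁻/Mn²⁺) − E°(Na⁺/Na).
So E°(Na⁺/Na) = E°(MnO₄⁻/Mn²⁺) − E°cell = (+1.51) − (+4.220) = -2.71 V.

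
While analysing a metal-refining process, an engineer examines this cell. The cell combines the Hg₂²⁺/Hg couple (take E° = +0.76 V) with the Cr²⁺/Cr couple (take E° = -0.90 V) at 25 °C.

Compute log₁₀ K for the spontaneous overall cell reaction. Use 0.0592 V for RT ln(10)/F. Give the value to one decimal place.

56.1

Cathode: Hg₂²⁺/Hg; anode: Cr²⁺/Cr. E°cell = +1.66 V, n = 2.
log K = nE°cell / 0.0592 = (2)(+1.66) / 0.0592 = 56.1.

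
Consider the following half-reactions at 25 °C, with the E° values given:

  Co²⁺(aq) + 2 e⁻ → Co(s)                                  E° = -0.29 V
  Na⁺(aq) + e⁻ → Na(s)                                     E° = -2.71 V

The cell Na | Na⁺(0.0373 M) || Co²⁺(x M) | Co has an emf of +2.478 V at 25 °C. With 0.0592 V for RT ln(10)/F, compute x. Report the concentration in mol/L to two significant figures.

0.13 M

Co²⁺/Co is the cathode, Na⁺/Na the anode: E°cell = +2.42 V, n = 2.
Overall reaction: Co²⁺(aq) + 2 Na(s) → Co(s) + 2 Na⁺(aq); Q = [Na⁺]^2/[Co²⁺]^1.
From E = E° − (0.0592/n) log Q: log Q = (E° − E)·n/0.0592 = (+2.42 − (+2.478))·2/0.0592 = -1.9595.
So 1·log[Co²⁺] = 2·log(0.0373) − log Q = -2.8566 − (-1.9595) = -0.8971; [Co²⁺] = 10^(-0.8971) ≈ 0.13 M.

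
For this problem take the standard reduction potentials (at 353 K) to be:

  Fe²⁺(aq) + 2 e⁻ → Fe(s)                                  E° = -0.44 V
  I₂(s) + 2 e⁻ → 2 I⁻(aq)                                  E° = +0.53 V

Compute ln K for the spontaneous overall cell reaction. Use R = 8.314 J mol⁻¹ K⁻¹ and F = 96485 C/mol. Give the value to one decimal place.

Cathode: I₂/I⁻; anode: Fe²⁺/Fe. E°cell = (+0.53) − (-0.44) = +0.97 V, with n = 2.
ΔG° = −nFE° = −RT ln K, so ln K = nFE°/(RT) = (2)(96485)(+0.97) / ((8.314)(353)) = 63.779.

63.8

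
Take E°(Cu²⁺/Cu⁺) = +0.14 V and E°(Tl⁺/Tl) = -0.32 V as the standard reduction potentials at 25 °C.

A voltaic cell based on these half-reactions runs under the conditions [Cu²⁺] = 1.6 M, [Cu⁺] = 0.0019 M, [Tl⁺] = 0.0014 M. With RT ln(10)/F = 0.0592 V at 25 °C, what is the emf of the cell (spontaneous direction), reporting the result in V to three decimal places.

+0.802 V

Cu²⁺/Cu⁺ is the cathode (higher E°), Tl⁺/Tl the anode: E°cell = +0.14 − (-0.32) = +0.46 V, n = 1.
Overall: Cu²⁺(aq) + Tl(s) → Cu⁺(aq) + Tl⁺(aq)
Q = [Cu⁺]·[Tl⁺] / ([Cu²⁺]); log Q = -5.779.
E = E° − (0.0592/n) log Q = +0.46 − (0.0592/1)(-5.779) = +0.802 V.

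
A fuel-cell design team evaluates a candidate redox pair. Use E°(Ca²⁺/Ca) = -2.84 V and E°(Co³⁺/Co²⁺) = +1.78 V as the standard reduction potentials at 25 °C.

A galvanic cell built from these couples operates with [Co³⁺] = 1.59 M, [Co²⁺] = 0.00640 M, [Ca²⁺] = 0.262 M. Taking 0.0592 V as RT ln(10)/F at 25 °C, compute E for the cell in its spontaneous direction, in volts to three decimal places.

Co³⁺/Co²⁺ is the cathode (higher E°), Ca²⁺/Ca the anode: E°cell = +1.78 − (-2.84) = +4.62 V, n = 2.
Overall: 2 Co³⁺(aq) + Ca(s) → 2 Co²⁺(aq) + Ca²⁺(aq)
Q = [Co²⁺]^2·[Ca²⁺] / ([Co³⁺]^2); log Q = -5.372.
E = E° − (0.0592/n) log Q = +4.62 − (0.0592/2)(-5.372) = +4.779 V.

+4.779 V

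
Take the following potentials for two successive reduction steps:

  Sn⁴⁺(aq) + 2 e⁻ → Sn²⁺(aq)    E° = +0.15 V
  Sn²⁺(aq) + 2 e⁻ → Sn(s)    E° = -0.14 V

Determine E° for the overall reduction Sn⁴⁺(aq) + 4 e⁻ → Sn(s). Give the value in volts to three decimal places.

Adding the free-energy changes (−nFE°) of the two steps gives −n₃FE°₃ = −n₁FE°₁ − n₂FE°₂.
E°₃ = (2×+0.15 + 2×-0.14) / 4 = (+0.020) / 4 = +0.005 V.

+0.005 V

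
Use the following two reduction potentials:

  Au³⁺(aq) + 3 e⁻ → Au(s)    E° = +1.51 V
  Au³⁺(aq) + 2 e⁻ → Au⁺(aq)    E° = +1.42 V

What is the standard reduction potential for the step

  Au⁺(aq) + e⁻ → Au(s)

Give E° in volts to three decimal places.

Sequential free energies add, so n₃E°₃ = n₁E°₁ + n₂E°₂.
With n₃ = 3, and the known step contributing 2×(+1.42) V, the unknown satisfies 1·E° = 3×(+1.51) − 2×(+1.42) = +1.690.
E° = +1.690 / 1 = +1.690 V.

+1.690 V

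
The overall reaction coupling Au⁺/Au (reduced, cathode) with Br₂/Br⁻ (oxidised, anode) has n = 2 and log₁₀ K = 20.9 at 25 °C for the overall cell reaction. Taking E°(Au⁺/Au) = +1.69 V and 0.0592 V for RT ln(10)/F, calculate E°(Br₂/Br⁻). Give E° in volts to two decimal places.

+1.07 V

E°cell = (0.0592/n)·log K = (0.0592/2)(20.9) = +0.619 V.
Since Au⁺/Au is the cathode and Br₂/Br⁻ the anode, E°cell = E°(Au⁺/Au) − E°(Br₂/Br⁻).
So E°(Br₂/Br⁻) = E°(Au⁺/Au) − E°cell = (+1.69) − (+0.619) = +1.07 V.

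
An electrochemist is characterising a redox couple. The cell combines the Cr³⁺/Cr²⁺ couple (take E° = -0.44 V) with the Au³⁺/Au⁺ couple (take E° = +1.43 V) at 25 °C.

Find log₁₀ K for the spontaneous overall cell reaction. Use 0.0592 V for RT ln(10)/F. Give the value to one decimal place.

Cathode: Au³⁺/Au⁺; anode: Cr³⁺/Cr²⁺. E°cell = +1.87 V, n = 2.
log K = nE°cell / 0.0592 = (2)(+1.87) / 0.0592 = 63.2.

63.2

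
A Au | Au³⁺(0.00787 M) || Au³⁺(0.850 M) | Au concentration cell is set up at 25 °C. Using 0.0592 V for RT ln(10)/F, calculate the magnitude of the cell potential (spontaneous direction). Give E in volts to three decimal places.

+0.040 V

For a concentration cell E°cell = 0. The 0.850 M side is the cathode (reduction is favoured where [Au³⁺] is higher).
With n = 3, E = −(0.0592/3) log([Au³⁺]ₐₙ/[Au³⁺]꜀ₐₜ) = −(0.0592/3) log(0.00787/0.85) = −(0.0592/3)(-2.033) = +0.040 V.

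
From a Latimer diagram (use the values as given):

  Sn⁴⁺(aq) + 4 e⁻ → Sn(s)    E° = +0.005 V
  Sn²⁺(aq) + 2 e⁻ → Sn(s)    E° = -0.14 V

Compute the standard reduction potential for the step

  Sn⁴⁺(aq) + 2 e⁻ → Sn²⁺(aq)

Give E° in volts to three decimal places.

+0.150 V

Sequential free energies add, so n₃E°₃ = n₁E°₁ + n₂E°₂.
With n₃ = 4, and the known step contributing 2×(-0.14) V, the unknown satisfies 2·E° = 4×(+0.005) − 2×(-0.14) = +0.300.
E° = +0.300 / 2 = +0.150 V.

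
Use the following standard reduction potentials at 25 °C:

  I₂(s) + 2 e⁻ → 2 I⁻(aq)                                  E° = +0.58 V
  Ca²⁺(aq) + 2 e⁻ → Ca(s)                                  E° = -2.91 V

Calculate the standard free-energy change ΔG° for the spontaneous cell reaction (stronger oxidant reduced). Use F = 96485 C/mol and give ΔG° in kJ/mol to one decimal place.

-673.5 kJ/mol

I₂/I⁻ (E° = +0.58 V) is the cathode; Ca²⁺/Ca (E° = -2.91 V) is the anode, so E°cell = +3.49 V.
Balancing electrons gives n = 2 (lcm of 2 and 2).
ΔG° = −nFE° = −(2)(96485)(+3.49) = -673,465 J = -673.5 kJ/mol.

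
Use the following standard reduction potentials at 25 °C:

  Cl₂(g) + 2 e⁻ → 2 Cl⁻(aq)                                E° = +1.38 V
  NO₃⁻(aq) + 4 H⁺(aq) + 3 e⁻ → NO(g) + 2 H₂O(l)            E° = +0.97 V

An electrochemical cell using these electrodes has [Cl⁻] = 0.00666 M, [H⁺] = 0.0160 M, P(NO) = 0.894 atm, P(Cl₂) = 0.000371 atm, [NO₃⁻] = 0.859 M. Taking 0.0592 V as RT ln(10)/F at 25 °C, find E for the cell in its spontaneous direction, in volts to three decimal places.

Cl₂/Cl⁻ is the cathode (higher E°), NO₃⁻/NO the anode: E°cell = +1.38 − (+0.97) = +0.41 V, n = 6.
Overall: 3 Cl₂(g) + 2 NO(g) + 4 H₂O(l) → 6 Cl⁻(aq) + 2 NO₃⁻(aq) + 8 H⁺(aq)
Q = [Cl⁻]^6·[NO₃⁻]^2·[H⁺]^8 / (P(Cl₂)^3·P(NO)^2); log Q = -17.169.
E = E° − (0.0592/n) log Q = +0.41 − (0.0592/6)(-17.169) = +0.579 V.

+0.579 V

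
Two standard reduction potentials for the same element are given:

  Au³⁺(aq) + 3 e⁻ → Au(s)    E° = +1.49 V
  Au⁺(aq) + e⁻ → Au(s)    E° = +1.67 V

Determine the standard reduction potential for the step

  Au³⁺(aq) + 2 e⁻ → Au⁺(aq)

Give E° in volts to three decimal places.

Sequential free energies add, so n₃E°₃ = n₁E°₁ + n₂E°₂.
With n₃ = 3, and the known step contributing 1×(+1.67) V, the unknown satisfies 2·E° = 3×(+1.49) − 1×(+1.67) = +2.800.
E° = +2.800 / 2 = +1.400 V.

+1.400 V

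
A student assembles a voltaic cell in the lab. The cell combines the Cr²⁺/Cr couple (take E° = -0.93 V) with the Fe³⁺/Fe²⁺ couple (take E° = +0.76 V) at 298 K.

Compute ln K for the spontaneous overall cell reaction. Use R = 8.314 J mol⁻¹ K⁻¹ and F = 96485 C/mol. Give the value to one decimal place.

131.6

Cathode: Fe³⁺/Fe²⁺; anode: Cr²⁺/Cr. E°cell = (+0.76) − (-0.93) = +1.69 V, with n = 2.
ΔG° = −nFE° = −RT ln K, so ln K = nFE°/(RT) = (2)(96485)(+1.69) / ((8.314)(298)) = 131.629.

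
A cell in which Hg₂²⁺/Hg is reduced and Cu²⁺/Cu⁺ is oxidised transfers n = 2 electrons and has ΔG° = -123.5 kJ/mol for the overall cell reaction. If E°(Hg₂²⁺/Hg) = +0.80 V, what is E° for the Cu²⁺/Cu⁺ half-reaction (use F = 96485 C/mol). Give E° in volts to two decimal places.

E°cell = −ΔG°/(nF) = −(-123.5×10³)/((2)(96485)) = +0.640 V.
Since Hg₂²⁺/Hg is the cathode and Cu²⁺/Cu⁺ the anode, E°cell = E°(Hg₂²⁺/Hg) − E°(Cu²⁺/Cu⁺).
So E°(Cu²⁺/Cu⁺) = E°(Hg₂²⁺/Hg) − E°cell = (+0.80) − (+0.640) = +0.16 V.

+0.16 V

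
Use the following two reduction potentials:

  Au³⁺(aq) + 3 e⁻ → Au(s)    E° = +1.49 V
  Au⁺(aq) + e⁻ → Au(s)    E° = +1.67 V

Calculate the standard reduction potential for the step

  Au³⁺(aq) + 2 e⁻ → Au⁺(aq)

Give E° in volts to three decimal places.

Sequential free energies add, so n₃E°₃ = n₁E°₁ + n₂E°₂.
With n₃ = 3, and the known step contributing 1×(+1.67) V, the unknown satisfies 2·E° = 3×(+1.49) − 1×(+1.67) = +2.800.
E° = +2.800 / 2 = +1.400 V.

+1.400 V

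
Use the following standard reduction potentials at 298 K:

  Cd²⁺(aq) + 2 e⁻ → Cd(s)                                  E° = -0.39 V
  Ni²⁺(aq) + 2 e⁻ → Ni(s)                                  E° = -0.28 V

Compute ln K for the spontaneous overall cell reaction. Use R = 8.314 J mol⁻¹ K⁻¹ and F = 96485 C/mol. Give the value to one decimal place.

Cathode: Ni²⁺/Ni; anode: Cd²⁺/Cd. E°cell = (-0.28) − (-0.39) = +0.11 V, with n = 2.
ΔG° = −nFE° = −RT ln K, so ln K = nFE°/(RT) = (2)(96485)(+0.11) / ((8.314)(298)) = 8.568.

8.6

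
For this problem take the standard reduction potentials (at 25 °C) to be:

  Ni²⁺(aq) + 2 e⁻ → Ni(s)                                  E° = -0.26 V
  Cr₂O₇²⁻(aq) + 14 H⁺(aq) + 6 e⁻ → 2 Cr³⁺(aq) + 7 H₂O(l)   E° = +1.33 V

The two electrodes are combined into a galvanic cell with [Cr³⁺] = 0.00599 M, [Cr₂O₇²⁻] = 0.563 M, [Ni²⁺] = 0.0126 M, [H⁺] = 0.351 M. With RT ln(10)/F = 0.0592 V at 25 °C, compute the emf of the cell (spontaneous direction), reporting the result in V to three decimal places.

Cr₂O₇²⁻/Cr³⁺ is the cathode (higher E°), Ni²⁺/Ni the anode: E°cell = +1.33 − (-0.26) = +1.59 V, n = 6.
Overall: Cr₂O₇²⁻(aq) + 14 H⁺(aq) + 3 Ni(s) → 2 Cr³⁺(aq) + 7 H₂O(l) + 3 Ni²⁺(aq)
Q = [Cr³⁺]^2·[Ni²⁺]^3 / ([Cr₂O₇²⁻]·[H⁺]^14); log Q = -3.529.
E = E° − (0.0592/n) log Q = +1.59 − (0.0592/6)(-3.529) = +1.625 V.

+1.625 V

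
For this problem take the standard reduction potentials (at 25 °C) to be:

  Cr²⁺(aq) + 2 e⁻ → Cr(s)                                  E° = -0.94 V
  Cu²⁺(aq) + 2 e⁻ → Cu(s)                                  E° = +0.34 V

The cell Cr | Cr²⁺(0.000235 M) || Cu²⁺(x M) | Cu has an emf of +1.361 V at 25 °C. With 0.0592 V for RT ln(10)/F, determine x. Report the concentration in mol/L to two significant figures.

Cu²⁺/Cu is the cathode, Cr²⁺/Cr the anode: E°cell = +1.28 V, n = 2.
Overall reaction: Cu²⁺(aq) + Cr(s) → Cu(s) + Cr²⁺(aq); Q = [Cr²⁺]^1/[Cu²⁺]^1.
From E = E° − (0.0592/n) log Q: log Q = (E° − E)·n/0.0592 = (+1.28 − (+1.361))·2/0.0592 = -2.7365.
So 1·log[Cu²⁺] = 1·log(0.000235) − log Q = -3.6289 − (-2.7365) = -0.8924; [Cu²⁺] = 10^(-0.8924) ≈ 0.13 M.

0.13 M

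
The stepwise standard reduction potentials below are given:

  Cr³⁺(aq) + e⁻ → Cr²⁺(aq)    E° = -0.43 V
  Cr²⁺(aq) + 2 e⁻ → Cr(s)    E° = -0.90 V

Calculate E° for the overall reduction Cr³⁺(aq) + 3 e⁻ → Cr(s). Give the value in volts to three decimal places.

Adding the free-energy changes (−nFE°) of the two steps gives −n₃FE°₃ = −n₁FE°₁ − n₂FE°₂.
E°₃ = (1×-0.43 + 2×-0.90) / 3 = (-2.230) / 3 = -0.743 V.

-0.743 V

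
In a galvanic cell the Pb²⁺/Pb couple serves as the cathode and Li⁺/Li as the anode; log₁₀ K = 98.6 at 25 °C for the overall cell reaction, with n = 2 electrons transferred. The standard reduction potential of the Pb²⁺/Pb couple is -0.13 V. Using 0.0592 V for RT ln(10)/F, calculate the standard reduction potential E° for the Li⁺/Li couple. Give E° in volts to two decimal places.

E°cell = (0.0592/n)·log K = (0.0592/2)(98.6) = +2.919 V.
Since Pb²⁺/Pb is the cathode and Li⁺/Li the anode, E°cell = E°(Pb²⁺/Pb) − E°(Li⁺/Li).
So E°(Li⁺/Li) = E°(Pb²⁺/Pb) − E°cell = (-0.13) − (+2.919) = -3.05 V.

-3.05 V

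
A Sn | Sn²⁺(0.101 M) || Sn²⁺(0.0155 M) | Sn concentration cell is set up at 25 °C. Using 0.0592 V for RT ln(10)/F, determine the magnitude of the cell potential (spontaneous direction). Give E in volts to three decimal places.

For a concentration cell E°cell = 0. The 0.101 M side is the cathode (reduction is favoured where [Sn²⁺] is higher).
With n = 2, E = −(0.0592/2) log([Sn²⁺]ₐₙ/[Sn²⁺]꜀ₐₜ) = −(0.0592/2) log(0.0155/0.101) = −(0.0592/2)(-0.814) = +0.024 V.

+0.024 V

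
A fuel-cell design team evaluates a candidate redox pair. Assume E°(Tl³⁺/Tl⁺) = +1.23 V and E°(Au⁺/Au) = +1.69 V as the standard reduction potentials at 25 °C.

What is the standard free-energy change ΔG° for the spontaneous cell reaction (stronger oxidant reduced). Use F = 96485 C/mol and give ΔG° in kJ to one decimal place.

Au⁺/Au (E° = +1.69 V) is the cathode; Tl³⁺/Tl⁺ (E° = +1.23 V) is the anode, so E°cell = +0.46 V.
Balancing electrons gives n = 2 (lcm of 1 and 2).
ΔG° = −nFE° = −(2)(96485)(+0.46) = -88,766 J = -88.8 kJ.

-88.8 kJ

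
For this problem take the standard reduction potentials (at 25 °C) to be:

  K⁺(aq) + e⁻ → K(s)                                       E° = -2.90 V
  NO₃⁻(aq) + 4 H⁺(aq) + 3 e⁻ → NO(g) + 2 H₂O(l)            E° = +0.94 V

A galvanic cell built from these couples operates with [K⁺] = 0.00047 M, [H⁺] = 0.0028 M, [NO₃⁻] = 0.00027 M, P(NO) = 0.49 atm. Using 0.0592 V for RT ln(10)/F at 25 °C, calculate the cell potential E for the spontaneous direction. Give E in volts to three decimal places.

+3.771 V

NO₃⁻/NO is the cathode (higher E°), K⁺/K the anode: E°cell = +0.94 − (-2.90) = +3.84 V, n = 3.
Overall: NO₃⁻(aq) + 4 H⁺(aq) + 3 K(s) → NO(g) + 2 H₂O(l) + 3 K⁺(aq)
Q = P(NO)·[K⁺]^3 / ([NO₃⁻]·[H⁺]^4); log Q = 3.486.
E = E° − (0.0592/n) log Q = +3.84 − (0.0592/3)(3.486) = +3.771 V.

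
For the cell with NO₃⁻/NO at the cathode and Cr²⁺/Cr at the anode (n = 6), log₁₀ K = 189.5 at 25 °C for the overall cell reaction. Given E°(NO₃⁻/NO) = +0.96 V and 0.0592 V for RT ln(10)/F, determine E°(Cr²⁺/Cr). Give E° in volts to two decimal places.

E°cell = (0.0592/n)·log K = (0.0592/6)(189.5) = +1.870 V.
Since NO₃⁻/NO is the cathode and Cr²⁺/Cr the anode, E°cell = E°(NO₃⁻/NO) − E°(Cr²⁺/Cr).
So E°(Cr²⁺/Cr) = E°(NO₃⁻/NO) − E°cell = (+0.96) − (+1.870) = -0.91 V.

-0.91 V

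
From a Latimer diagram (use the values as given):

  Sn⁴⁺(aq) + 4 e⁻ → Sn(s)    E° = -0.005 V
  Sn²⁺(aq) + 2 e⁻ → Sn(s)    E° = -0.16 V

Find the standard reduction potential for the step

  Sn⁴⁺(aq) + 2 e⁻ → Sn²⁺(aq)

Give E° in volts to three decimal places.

+0.150 V

Sequential free energies add, so n₃E°₃ = n₁E°₁ + n₂E°₂.
With n₃ = 4, and the known step contributing 2×(-0.16) V, the unknown satisfies 2·E° = 4×(-0.005) − 2×(-0.16) = +0.300.
E° = +0.300 / 2 = +0.150 V.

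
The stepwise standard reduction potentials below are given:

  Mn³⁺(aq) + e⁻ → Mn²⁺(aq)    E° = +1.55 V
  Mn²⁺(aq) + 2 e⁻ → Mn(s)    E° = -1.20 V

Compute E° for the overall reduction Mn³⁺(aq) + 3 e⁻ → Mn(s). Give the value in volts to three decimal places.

-0.283 V

Adding the free-energy changes (−nFE°) of the two steps gives −n₃FE°₃ = −n₁FE°₁ − n₂FE°₂.
E°₃ = (1×+1.55 + 2×-1.20) / 3 = (-0.850) / 3 = -0.283 V.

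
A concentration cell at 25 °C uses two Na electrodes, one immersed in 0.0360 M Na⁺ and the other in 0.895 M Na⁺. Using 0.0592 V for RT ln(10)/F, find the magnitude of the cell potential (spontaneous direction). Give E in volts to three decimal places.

+0.083 V

For a concentration cell E°cell = 0. The 0.895 M side is the cathode (reduction is favoured where [Na⁺] is higher).
With n = 1, E = −(0.0592/1) log([Na⁺]ₐₙ/[Na⁺]꜀ₐₜ) = −(0.0592/1) log(0.036/0.895) = −(0.0592/1)(-1.396) = +0.083 V.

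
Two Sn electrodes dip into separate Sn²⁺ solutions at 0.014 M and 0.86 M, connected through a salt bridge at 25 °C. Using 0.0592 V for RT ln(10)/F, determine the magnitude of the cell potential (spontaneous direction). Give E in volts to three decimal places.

+0.053 V

For a concentration cell E°cell = 0. The 0.86 M side is the cathode (reduction is favoured where [Sn²⁺] is higher).
With n = 2, E = −(0.0592/2) log([Sn²⁺]ₐₙ/[Sn²⁺]꜀ₐₜ) = −(0.0592/2) log(0.014/0.86) = −(0.0592/2)(-1.788) = +0.053 V.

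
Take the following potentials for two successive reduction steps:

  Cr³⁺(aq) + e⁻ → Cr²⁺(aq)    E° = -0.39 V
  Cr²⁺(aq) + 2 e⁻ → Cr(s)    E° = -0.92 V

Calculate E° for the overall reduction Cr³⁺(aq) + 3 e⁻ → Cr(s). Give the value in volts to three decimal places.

-0.743 V

Standard free energies of sequential steps add: ΔG°₃ = ΔG°₁ + ΔG°₂, so n₃E°₃ = n₁E°₁ + n₂E°₂.
E°₃ = (1×-0.39 + 2×-0.92) / 3 = (-2.230) / 3 = -0.743 V.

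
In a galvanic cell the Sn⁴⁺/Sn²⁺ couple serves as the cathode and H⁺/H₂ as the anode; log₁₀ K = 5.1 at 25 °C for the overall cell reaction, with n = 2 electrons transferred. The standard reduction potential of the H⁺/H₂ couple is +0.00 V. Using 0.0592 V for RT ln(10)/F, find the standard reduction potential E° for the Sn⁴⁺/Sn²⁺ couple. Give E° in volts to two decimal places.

+0.15 V

E°cell = (0.0592/n)·log K = (0.0592/2)(5.1) = +0.151 V.
Since Sn⁴⁺/Sn²⁺ is the cathode and H⁺/H₂ the anode, E°cell = E°(Sn⁴⁺/Sn²⁺) − E°(H⁺/H₂).
So E°(Sn⁴⁺/Sn²⁺) = E°cell + E°(H⁺/H₂) = +0.151 + (+0.00) = +0.15 V.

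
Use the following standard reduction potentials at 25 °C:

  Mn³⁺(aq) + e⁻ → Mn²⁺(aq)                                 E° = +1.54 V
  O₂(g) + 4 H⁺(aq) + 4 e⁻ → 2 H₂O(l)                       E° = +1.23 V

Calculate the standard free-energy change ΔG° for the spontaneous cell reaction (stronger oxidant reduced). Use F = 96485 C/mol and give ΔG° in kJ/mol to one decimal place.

-119.6 kJ/mol

Mn³⁺/Mn²⁺ (E° = +1.54 V) is the cathode; O₂/H₂O (E° = +1.23 V) is the anode, so E°cell = +0.31 V.
Balancing electrons gives n = 4 (lcm of 1 and 4).
ΔG° = −nFE° = −(4)(96485)(+0.31) = -119,641 J = -119.6 kJ/mol.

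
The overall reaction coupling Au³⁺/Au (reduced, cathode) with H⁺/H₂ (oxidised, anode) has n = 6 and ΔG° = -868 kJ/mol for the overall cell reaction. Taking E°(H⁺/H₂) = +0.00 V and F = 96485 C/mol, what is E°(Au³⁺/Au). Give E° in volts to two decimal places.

E°cell = −ΔG°/(nF) = −(-868×10³)/((6)(96485)) = +1.499 V.
Since Au³⁺/Au is the cathode and H⁺/H₂ the anode, E°cell = E°(Au³⁺/Au) − E°(H⁺/H₂).
So E°(Au³⁺/Au) = E°cell + E°(H⁺/H₂) = +1.499 + (+0.00) = +1.50 V.

+1.50 V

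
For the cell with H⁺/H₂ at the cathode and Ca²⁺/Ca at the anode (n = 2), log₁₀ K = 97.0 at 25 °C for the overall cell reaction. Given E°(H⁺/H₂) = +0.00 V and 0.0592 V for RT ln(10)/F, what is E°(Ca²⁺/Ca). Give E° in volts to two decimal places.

E°cell = (0.0592/n)·log K = (0.0592/2)(97.0) = +2.871 V.
Since H⁺/H₂ is the cathode and Ca²⁺/Ca the anode, E°cell = E°(H⁺/H₂) − E°(Ca²⁺/Ca).
So E°(Ca²⁺/Ca) = E°(H⁺/H₂) − E°cell = (+0.00) − (+2.871) = -2.87 V.

-2.87 V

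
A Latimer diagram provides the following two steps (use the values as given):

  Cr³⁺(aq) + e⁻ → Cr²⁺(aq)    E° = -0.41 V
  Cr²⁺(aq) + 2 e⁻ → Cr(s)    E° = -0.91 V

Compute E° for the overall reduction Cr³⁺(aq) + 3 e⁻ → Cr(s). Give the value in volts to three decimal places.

Since ΔG° = −nFE° is additive over sequential reductions, n₃E°₃ = n₁E°₁ + n₂E°₂.
E°₃ = (1×-0.41 + 2×-0.91) / 3 = (-2.230) / 3 = -0.743 V.
E° values themselves are not directly additive — weighting by electron count is essential.

-0.743 V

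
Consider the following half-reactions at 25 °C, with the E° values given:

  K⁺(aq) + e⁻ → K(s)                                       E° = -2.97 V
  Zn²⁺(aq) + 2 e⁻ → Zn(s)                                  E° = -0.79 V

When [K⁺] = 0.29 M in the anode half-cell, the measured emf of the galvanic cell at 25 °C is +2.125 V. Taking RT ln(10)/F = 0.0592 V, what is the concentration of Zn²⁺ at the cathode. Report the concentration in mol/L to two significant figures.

Zn²⁺/Zn is the cathode, K⁺/K the anode: E°cell = +2.18 V, n = 2.
Overall reaction: Zn²⁺(aq) + 2 K(s) → Zn(s) + 2 K⁺(aq); Q = [K⁺]^2/[Zn²⁺]^1.
From E = E° − (0.0592/n) log Q: log Q = (E° − E)·n/0.0592 = (+2.18 − (+2.125))·2/0.0592 = 1.8581.
So 1·log[Zn²⁺] = 2·log(0.29) − log Q = -1.0752 − (1.8581) = -2.9333; [Zn²⁺] = 10^(-2.9333) ≈ 0.0012 M.

0.0012 M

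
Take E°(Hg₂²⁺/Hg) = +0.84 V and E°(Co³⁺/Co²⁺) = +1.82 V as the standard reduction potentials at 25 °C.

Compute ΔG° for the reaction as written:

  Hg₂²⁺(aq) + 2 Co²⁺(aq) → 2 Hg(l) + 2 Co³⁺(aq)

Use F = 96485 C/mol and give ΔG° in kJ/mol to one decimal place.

+189.1 kJ/mol

As written, Hg₂²⁺/Hg is reduced (cathode) and Co³⁺/Co²⁺ is oxidised (anode), so E°cell = (+0.84) − (+1.82) = -0.98 V.
Balancing electrons gives n = 2.
ΔG° = −nFE° = −(2)(96485)(-0.98) = 189,111 J = +189.1 kJ/mol.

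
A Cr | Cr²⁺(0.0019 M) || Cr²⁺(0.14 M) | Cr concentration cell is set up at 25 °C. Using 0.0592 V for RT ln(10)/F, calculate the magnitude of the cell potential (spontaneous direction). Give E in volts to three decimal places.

For a concentration cell E°cell = 0. The 0.14 M side is the cathode (reduction is favoured where [Cr²⁺] is higher).
With n = 2, E = −(0.0592/2) log([Cr²⁺]ₐₙ/[Cr²⁺]꜀ₐₜ) = −(0.0592/2) log(0.0019/0.14) = −(0.0592/2)(-1.867) = +0.055 V.

+0.055 V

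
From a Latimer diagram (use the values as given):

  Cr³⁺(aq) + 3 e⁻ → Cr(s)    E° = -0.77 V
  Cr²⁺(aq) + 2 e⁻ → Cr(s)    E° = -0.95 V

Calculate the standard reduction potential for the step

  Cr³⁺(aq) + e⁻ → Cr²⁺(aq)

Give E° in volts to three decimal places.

-0.410 V

Sequential free energies add, so n₃E°₃ = n₁E°₁ + n₂E°₂.
With n₃ = 3, and the known step contributing 2×(-0.95) V, the unknown satisfies 1·E° = 3×(-0.77) − 2×(-0.95) = -0.410.
E° = -0.410 / 1 = -0.410 V.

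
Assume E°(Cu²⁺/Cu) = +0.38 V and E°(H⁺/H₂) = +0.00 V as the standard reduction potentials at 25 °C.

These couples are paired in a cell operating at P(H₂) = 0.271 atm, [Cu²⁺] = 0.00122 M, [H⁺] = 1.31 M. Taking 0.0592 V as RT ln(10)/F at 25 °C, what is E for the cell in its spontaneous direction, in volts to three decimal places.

Cu²⁺/Cu is the cathode (higher E°), H⁺/H₂ the anode: E°cell = +0.38 − (+0.00) = +0.38 V, n = 2.
Overall: Cu²⁺(aq) + H₂(g) → Cu(s) + 2 H⁺(aq)
Q = [H⁺]^2 / ([Cu²⁺]·P(H₂)); log Q = 3.715.
E = E° − (0.0592/n) log Q = +0.38 − (0.0592/2)(3.715) = +0.270 V.

+0.270 V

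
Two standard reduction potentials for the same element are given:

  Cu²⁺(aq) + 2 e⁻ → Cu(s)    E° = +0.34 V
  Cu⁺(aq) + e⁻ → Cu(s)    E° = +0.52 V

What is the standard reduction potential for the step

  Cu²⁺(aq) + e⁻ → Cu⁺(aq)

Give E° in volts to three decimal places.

+0.160 V

Sequential free energies add, so n₃E°₃ = n₁E°₁ + n₂E°₂.
With n₃ = 2, and the known step contributing 1×(+0.52) V, the unknown satisfies 1·E° = 2×(+0.34) − 1×(+0.52) = +0.160.
E° = +0.160 / 1 = +0.160 V.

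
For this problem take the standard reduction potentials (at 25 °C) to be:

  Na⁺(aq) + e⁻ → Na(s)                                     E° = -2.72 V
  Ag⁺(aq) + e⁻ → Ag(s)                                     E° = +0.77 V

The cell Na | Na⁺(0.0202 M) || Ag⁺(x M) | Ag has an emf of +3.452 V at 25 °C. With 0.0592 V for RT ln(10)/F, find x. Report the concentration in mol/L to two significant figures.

Ag⁺/Ag is the cathode, Na⁺/Na the anode: E°cell = +3.49 V, n = 1.
Overall reaction: Ag⁺(aq) + Na(s) → Ag(s) + Na⁺(aq); Q = [Na⁺]^1/[Ag⁺]^1.
From E = E° − (0.0592/n) log Q: log Q = (E° − E)·n/0.0592 = (+3.49 − (+3.452))·1/0.0592 = 0.6419.
So 1·log[Ag⁺] = 1·log(0.0202) − log Q = -1.6946 − (0.6419) = -2.3365; [Ag⁺] = 10^(-2.3365) ≈ 0.0046 M.

0.0046 M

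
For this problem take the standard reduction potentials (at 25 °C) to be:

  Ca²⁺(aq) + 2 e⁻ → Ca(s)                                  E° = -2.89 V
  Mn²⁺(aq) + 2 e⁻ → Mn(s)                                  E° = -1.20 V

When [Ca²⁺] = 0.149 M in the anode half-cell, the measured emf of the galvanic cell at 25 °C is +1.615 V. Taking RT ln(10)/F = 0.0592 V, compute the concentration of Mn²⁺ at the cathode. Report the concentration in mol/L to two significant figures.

0.00044 M

Mn²⁺/Mn is the cathode, Ca²⁺/Ca the anode: E°cell = +1.69 V, n = 2.
Overall reaction: Mn²⁺(aq) + Ca(s) → Mn(s) + Ca²⁺(aq); Q = [Ca²⁺]^1/[Mn²⁺]^1.
From E = E° − (0.0592/n) log Q: log Q = (E° − E)·n/0.0592 = (+1.69 − (+1.615))·2/0.0592 = 2.5338.
So 1·log[Mn²⁺] = 1·log(0.149) − log Q = -0.8268 − (2.5338) = -3.3606; [Mn²⁺] = 10^(-3.3606) ≈ 0.00044 M.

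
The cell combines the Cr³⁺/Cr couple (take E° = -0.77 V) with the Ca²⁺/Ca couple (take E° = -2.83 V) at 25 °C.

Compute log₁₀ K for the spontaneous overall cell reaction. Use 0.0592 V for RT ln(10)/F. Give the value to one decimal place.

Cathode: Cr³⁺/Cr; anode: Ca²⁺/Ca. E°cell = +2.06 V, n = 6.
log K = nE°cell / 0.0592 = (6)(+2.06) / 0.0592 = 208.8.

208.8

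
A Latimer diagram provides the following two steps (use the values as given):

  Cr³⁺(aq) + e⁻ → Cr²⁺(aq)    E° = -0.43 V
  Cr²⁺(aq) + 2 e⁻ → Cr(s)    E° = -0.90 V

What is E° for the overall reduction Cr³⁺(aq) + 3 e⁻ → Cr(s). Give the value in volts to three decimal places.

-0.743 V

Standard free energies of sequential steps add: ΔG°₃ = ΔG°₁ + ΔG°₂, so n₃E°₃ = n₁E°₁ + n₂E°₂.
E°₃ = (1×-0.43 + 2×-0.90) / 3 = (-2.230) / 3 = -0.743 V.
E° values themselves are not directly additive — weighting by electron count is essential.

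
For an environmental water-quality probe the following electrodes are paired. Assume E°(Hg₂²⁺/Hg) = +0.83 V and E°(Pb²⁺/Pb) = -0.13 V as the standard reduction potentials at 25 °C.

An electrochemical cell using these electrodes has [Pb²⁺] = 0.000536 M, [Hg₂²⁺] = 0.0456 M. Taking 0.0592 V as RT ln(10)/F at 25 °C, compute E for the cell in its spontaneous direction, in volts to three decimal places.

+1.017 V

Hg₂²⁺/Hg is the cathode (higher E°), Pb²⁺/Pb the anode: E°cell = +0.83 − (-0.13) = +0.96 V, n = 2.
Overall: Hg₂²⁺(aq) + Pb(s) → 2 Hg(l) + Pb²⁺(aq)
Q = [Pb²⁺] / ([Hg₂²⁺]); log Q = -1.930.
E = E° − (0.0592/n) log Q = +0.96 − (0.0592/2)(-1.930) = +1.017 V.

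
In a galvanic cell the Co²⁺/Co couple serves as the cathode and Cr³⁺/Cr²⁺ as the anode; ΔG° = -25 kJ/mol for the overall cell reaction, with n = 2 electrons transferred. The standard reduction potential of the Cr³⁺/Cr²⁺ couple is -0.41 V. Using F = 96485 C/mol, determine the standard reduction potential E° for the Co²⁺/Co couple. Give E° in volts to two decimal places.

E°cell = −ΔG°/(nF) = −(-25×10³)/((2)(96485)) = +0.130 V.
Since Co²⁺/Co is the cathode and Cr³⁺/Cr²⁺ the anode, E°cell = E°(Co²⁺/Co) − E°(Cr³⁺/Cr²⁺).
So E°(Co²⁺/Co) = E°cell + E°(Cr³⁺/Cr²⁺) = +0.130 + (-0.41) = -0.28 V.

-0.28 V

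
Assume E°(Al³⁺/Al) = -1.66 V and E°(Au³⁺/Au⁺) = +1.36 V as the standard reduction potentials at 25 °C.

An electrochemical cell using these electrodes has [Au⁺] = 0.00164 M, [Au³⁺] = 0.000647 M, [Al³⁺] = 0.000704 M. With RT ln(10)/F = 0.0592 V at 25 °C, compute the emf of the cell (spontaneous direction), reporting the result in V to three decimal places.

Au³⁺/Au⁺ is the cathode (higher E°), Al³⁺/Al the anode: E°cell = +1.36 − (-1.66) = +3.02 V, n = 6.
Overall: 3 Au³⁺(aq) + 2 Al(s) → 3 Au⁺(aq) + 2 Al³⁺(aq)
Q = [Au⁺]^3·[Al³⁺]^2 / ([Au³⁺]^3); log Q = -5.093.
E = E° − (0.0592/n) log Q = +3.02 − (0.0592/6)(-5.093) = +3.070 V.

+3.070 V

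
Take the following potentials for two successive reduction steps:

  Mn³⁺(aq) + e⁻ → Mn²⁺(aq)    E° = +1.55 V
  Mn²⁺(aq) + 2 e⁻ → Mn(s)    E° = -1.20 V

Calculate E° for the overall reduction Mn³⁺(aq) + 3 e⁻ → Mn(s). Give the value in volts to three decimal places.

Adding the free-energy changes (−nFE°) of the two steps gives −n₃FE°₃ = −n₁FE°₁ − n₂FE°₂.
E°₃ = (1×+1.55 + 2×-1.20) / 3 = (-0.850) / 3 = -0.283 V.

-0.283 V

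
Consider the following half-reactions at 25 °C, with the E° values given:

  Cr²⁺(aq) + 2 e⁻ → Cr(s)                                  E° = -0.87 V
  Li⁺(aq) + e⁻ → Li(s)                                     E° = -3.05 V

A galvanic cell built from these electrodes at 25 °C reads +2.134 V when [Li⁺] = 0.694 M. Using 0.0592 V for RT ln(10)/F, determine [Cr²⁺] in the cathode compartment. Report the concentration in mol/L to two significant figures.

Cr²⁺/Cr is the cathode, Li⁺/Li the anode: E°cell = +2.18 V, n = 2.
Overall reaction: Cr²⁺(aq) + 2 Li(s) → Cr(s) + 2 Li⁺(aq); Q = [Li⁺]^2/[Cr²⁺]^1.
From E = E° − (0.0592/n) log Q: log Q = (E° − E)·n/0.0592 = (+2.18 − (+2.134))·2/0.0592 = 1.5541.
So 1·log[Cr²⁺] = 2·log(0.694) − log Q = -0.3173 − (1.5541) = -1.8714; [Cr²⁺] = 10^(-1.8714) ≈ 0.013 M.

0.013 M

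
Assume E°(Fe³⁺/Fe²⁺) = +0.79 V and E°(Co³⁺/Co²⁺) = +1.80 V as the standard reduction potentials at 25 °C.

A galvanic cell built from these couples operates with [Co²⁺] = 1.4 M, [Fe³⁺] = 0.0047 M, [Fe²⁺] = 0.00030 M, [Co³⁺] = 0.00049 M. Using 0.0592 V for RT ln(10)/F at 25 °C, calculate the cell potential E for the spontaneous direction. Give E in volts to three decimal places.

Co³⁺/Co²⁺ is the cathode (higher E°), Fe³⁺/Fe²⁺ the anode: E°cell = +1.80 − (+0.79) = +1.01 V, n = 1.
Overall: Co³⁺(aq) + Fe²⁺(aq) → Co²⁺(aq) + Fe³⁺(aq)
Q = [Co²⁺]·[Fe³⁺] / ([Co³⁺]·[Fe²⁺]); log Q = 4.651.
E = E° − (0.0592/n) log Q = +1.01 − (0.0592/1)(4.651) = +0.735 V.

+0.735 V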